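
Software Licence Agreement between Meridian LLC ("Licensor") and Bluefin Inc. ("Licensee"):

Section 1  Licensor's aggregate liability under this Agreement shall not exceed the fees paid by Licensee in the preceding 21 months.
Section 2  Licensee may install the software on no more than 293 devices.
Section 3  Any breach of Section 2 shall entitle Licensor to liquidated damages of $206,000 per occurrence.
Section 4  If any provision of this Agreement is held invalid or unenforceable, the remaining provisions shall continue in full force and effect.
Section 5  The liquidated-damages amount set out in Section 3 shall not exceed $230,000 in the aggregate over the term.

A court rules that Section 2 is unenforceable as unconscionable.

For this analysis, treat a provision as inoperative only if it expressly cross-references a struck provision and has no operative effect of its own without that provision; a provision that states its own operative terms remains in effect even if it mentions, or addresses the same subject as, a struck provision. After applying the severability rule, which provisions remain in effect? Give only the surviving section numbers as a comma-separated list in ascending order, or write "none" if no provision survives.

Section 2 is struck. The whole of Section 3 is the liquidated-damages amount, defined by reference to Section 2, so Section 3 cannot stand once Section 2 is removed. Section 5 operates only by reference to Section 3, so it falls with Section 3. Section 4 is a severability clause and preserves every provision that can still be given independent effect. The provisions still in force are Section 1 and Section 4.

1, 4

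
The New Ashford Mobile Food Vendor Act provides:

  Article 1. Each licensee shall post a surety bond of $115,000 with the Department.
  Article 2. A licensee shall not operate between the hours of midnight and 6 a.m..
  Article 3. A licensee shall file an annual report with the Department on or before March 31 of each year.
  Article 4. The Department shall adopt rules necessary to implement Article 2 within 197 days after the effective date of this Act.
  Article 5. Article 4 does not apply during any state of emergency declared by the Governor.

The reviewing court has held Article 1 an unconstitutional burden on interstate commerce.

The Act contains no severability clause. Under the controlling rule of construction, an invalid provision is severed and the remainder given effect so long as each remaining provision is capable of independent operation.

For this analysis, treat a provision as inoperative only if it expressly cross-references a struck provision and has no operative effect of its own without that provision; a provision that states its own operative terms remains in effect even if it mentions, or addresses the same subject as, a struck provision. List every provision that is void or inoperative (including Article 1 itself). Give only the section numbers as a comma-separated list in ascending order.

1

Article 1 is struck. No other provision's operative terms depend on Article 1. With no severability clause, the stated default rule severs what cannot stand and enforces each remaining provision that can operate on its own. The provisions still in force are Article 2, Article 3, Article 4, and Article 5.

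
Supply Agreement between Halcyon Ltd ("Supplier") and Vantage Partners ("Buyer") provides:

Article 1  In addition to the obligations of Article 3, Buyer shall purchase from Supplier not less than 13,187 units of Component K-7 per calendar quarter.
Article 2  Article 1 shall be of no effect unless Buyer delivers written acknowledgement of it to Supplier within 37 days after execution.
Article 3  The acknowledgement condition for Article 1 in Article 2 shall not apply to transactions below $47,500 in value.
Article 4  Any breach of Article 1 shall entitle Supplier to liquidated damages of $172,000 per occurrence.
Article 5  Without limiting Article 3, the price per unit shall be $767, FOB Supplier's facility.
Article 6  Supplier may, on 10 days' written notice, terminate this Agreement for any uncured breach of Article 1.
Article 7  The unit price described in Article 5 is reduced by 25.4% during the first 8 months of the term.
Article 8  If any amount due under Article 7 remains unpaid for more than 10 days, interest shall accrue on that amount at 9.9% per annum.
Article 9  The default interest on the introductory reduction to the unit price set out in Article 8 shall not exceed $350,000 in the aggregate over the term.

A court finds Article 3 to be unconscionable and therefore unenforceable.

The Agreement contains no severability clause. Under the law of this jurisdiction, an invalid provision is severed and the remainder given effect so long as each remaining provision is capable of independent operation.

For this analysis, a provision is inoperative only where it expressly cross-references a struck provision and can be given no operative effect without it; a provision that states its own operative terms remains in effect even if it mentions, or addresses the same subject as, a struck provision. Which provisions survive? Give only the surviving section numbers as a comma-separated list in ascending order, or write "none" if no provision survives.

1, 2, 4, 5, 6, 7, 8, 9

Article 3 is struck. Although Article 5 refers to Article 3, its operative terms do not depend on Article 3, so it remains in effect. Although Article 1 refers to Article 3, its operative terms do not depend on Article 3, so it remains in effect. No other provision's operative terms depend on Article 3. Under the stated default rule, only provisions that cannot operate independently fall away; the rest are enforced. That leaves Article 1, Article 2, Article 4, Article 5, Article 6, Article 7, Article 8, and Article 9 in effect.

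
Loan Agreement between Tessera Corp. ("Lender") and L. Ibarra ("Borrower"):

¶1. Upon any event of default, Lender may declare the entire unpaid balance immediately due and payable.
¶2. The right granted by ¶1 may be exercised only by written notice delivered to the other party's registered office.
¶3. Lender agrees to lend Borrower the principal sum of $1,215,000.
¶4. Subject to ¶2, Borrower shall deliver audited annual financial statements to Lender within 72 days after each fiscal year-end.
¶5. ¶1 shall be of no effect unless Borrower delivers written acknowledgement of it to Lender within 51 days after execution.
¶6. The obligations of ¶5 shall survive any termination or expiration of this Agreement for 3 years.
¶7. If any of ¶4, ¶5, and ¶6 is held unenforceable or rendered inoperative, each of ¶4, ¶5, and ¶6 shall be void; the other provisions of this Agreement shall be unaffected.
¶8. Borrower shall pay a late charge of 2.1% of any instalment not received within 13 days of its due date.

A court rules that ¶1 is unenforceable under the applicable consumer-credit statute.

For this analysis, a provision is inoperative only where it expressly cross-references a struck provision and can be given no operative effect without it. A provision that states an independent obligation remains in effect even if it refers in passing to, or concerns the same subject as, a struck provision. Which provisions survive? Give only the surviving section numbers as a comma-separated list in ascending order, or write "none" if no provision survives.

3, 7, 8

¶1 is struck. ¶2 operates only by reference to ¶1, so it falls with ¶1. ¶5 operates only by reference to ¶1, so it falls with ¶1. ¶6 has no operative effect of its own apart from ¶5 and is therefore inoperative. ¶7 declares ¶4, ¶5, and ¶6 mutually dependent; since one of them has fallen, all of them are of no effect. That brings down ¶4 as well. The remainder continues in force under ¶7. That leaves ¶3, ¶7, and ¶8 in effect.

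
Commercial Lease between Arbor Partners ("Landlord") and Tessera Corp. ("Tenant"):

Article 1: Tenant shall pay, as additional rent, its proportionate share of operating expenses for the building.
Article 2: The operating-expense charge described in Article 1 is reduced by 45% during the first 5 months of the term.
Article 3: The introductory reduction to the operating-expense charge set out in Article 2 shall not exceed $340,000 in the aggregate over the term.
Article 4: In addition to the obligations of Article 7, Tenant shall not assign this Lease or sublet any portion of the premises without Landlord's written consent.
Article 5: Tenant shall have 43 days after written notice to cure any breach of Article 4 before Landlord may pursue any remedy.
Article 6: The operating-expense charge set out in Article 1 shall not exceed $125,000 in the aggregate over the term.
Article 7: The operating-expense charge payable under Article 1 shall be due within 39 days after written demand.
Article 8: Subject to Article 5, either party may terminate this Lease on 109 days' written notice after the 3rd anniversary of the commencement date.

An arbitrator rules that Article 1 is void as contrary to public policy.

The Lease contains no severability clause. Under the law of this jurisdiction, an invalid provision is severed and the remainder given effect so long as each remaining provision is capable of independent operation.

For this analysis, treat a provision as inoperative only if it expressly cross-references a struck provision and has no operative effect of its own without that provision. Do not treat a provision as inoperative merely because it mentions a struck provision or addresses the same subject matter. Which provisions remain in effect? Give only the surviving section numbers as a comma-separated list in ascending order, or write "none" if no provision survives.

4, 5, 8

Article 1 is struck. Article 2 operates only by reference to Article 1, so it falls with Article 1. The whole of Article 6 is the aggregate cap on the operating-expense charge, defined by reference to Article 1, so Article 6 cannot stand once Article 1 is removed. Article 7 operates only by reference to Article 1, so it falls with Article 1. Article 3 does nothing except set the aggregate cap on the introductory reduction to the operating-expense charge by reference to Article 2; with Article 2 gone it has no independent effect and is inoperative. Article 4 mentions Article 7 but its own obligation stands independently of Article 7, so Article 4 is not affected. With no severability clause, the stated default rule severs what cannot stand and enforces each remaining provision that can operate on its own. The provisions still in force are Article 4, Article 5, and Article 8.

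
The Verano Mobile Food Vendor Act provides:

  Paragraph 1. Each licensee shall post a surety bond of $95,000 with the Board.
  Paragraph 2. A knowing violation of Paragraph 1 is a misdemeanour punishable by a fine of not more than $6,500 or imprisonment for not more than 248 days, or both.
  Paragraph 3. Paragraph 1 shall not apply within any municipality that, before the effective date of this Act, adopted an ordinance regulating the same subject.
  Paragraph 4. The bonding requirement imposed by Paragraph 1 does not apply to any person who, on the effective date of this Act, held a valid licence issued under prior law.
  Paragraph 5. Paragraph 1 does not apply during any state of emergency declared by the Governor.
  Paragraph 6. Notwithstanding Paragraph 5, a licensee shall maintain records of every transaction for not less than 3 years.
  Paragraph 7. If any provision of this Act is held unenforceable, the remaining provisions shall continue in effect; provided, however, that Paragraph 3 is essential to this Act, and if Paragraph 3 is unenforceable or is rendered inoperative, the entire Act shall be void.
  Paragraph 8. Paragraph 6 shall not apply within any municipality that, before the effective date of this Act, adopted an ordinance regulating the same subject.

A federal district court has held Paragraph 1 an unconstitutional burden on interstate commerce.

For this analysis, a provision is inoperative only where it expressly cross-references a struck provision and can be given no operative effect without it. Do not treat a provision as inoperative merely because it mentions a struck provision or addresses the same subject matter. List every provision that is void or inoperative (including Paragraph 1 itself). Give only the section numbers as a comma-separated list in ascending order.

1, 2, 3, 4, 5, 6, 7, 8

Paragraph 1 is struck. The only function of Paragraph 2 is the criminal penalty for violating Paragraph 1, so it cannot stand once Paragraph 1 is removed. The only function of Paragraph 3 is the local-preemption carve-out from Paragraph 1, so it cannot stand once Paragraph 1 is removed. The only function of Paragraph 4 is the grandfather exemption from Paragraph 1, so it cannot stand once Paragraph 1 is removed. Paragraph 5 has no operative effect of its own apart from Paragraph 1 and is therefore inoperative. Paragraph 7 makes Paragraph 3 an essential term, and Paragraph 3 has been rendered inoperative by the cascade; under Paragraph 7, the entire Act is therefore void. No provision of the Act survives.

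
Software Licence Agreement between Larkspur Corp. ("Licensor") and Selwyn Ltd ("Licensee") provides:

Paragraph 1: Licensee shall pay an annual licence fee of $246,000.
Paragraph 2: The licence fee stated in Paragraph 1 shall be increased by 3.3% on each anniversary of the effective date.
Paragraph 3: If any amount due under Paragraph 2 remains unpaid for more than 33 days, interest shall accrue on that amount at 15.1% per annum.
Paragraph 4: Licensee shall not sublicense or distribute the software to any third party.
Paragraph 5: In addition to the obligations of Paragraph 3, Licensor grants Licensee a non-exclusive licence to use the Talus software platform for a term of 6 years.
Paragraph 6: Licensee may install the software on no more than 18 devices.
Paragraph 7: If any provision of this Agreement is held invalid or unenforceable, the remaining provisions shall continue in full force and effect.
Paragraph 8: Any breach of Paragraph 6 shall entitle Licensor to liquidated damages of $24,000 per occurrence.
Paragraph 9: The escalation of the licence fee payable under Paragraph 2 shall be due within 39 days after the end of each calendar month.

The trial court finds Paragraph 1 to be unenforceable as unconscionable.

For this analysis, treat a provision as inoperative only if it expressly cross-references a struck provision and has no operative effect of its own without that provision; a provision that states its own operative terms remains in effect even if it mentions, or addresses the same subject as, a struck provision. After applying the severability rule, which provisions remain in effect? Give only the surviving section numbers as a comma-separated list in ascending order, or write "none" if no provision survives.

Paragraph 1 is struck. The whole of Paragraph 2 is the escalation of the licence fee, defined by reference to Paragraph 1, so Paragraph 2 cannot stand once Paragraph 1 is removed. The whole of Paragraph 3 is the default interest on the escalation of the licence fee, defined by reference to Paragraph 2, so Paragraph 3 cannot stand once Paragraph 2 is removed. Paragraph 9 does nothing except set the payment deadline for the escalation of the licence fee by reference to Paragraph 2; with Paragraph 2 gone it has no independent effect and is inoperative. Paragraph 5 mentions Paragraph 3 but its own obligation stands independently of Paragraph 3, so Paragraph 5 is not affected. Under the severability clause in Paragraph 7, the remaining provisions continue in force. Paragraph 4, Paragraph 5, Paragraph 6, Paragraph 7, and Paragraph 8 remain in effect.

4, 5, 6, 7, 8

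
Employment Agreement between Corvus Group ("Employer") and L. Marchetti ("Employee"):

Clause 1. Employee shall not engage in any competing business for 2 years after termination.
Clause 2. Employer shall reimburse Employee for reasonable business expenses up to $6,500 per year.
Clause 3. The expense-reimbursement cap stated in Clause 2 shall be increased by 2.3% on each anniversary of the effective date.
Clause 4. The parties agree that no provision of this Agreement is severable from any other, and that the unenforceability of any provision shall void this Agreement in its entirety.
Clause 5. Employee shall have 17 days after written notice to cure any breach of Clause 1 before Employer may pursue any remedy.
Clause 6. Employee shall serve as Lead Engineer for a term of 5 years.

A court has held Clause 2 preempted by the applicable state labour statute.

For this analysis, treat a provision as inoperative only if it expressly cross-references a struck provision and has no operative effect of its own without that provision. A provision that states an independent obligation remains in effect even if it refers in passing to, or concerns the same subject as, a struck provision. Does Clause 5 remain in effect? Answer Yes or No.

Clause 2 is struck. Clause 3 operates only by reference to Clause 2, so it falls with Clause 2. Clause 4 provides that the Agreement is not severable, so the invalidity of any one provision voids the entire Agreement. No provision of the Agreement survives. Clause 5 is among the inoperative provisions, so the answer is no.

No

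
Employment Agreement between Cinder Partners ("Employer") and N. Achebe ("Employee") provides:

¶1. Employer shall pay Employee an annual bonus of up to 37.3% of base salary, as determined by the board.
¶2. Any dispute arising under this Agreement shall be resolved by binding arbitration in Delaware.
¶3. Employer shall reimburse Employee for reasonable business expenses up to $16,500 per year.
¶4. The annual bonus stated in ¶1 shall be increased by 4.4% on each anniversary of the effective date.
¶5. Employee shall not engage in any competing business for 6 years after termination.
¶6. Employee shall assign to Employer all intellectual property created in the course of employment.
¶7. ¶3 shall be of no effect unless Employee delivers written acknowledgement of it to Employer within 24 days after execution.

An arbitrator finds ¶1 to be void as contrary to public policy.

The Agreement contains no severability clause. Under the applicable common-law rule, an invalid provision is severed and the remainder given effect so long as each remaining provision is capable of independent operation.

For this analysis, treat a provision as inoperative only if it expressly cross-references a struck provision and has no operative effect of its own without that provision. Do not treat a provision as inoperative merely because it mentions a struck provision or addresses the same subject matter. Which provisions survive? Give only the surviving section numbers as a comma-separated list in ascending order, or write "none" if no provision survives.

2, 3, 5, 6, 7

¶1 is struck. The whole of ¶4 is the escalation of the annual bonus, defined by reference to ¶1, so ¶4 cannot stand once ¶1 is removed. With no severability clause, the stated default rule severs what cannot stand and enforces each remaining provision that can operate on its own. ¶2, ¶3, ¶5, ¶6, and ¶7 remain in effect.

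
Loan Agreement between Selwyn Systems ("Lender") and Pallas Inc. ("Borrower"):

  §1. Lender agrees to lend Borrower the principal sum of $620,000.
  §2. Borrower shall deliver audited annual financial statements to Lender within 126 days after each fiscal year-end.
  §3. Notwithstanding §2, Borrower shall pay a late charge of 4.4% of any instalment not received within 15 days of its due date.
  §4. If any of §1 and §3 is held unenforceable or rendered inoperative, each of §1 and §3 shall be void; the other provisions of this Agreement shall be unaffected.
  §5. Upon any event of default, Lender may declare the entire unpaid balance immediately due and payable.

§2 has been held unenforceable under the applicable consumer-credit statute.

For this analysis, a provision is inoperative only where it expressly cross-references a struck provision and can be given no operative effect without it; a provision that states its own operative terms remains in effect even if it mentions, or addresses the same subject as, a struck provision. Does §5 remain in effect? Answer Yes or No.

§2 is struck. §3 mentions §2 but its own obligation stands independently of §2, so §3 is not affected. No other provision's operative terms depend on §2. §4 ties §1 and §3 together, but none of those is affected here; the remaining provisions continue in force under §4. That leaves §1, §3, §4, and §5 in effect. §5 is among the surviving provisions, so the answer is yes.

Yes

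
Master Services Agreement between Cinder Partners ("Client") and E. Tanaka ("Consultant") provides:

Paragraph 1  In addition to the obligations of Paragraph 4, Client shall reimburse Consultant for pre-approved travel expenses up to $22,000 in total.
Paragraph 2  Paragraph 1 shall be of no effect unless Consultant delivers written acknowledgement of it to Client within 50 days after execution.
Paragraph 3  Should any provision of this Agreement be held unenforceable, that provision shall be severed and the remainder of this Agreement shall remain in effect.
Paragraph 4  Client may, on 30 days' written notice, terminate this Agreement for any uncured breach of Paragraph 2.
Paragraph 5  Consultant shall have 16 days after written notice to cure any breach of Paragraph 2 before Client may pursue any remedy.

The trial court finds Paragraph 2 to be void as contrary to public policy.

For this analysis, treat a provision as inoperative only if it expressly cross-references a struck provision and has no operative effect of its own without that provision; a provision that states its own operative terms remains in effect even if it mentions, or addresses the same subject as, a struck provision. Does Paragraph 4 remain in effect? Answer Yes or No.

Paragraph 2 is struck. Paragraph 4 has no operative effect of its own apart from Paragraph 2 and is therefore inoperative. Paragraph 5 has no operative effect of its own apart from Paragraph 2 and is therefore inoperative. Although Paragraph 1 refers to Paragraph 4, its operative terms do not depend on Paragraph 4, so it remains in effect. Under the severability clause in Paragraph 3, the remaining provisions continue in force. That leaves Paragraph 1 and Paragraph 3 in effect. Paragraph 4 is among the inoperative provisions, so the answer is no.

No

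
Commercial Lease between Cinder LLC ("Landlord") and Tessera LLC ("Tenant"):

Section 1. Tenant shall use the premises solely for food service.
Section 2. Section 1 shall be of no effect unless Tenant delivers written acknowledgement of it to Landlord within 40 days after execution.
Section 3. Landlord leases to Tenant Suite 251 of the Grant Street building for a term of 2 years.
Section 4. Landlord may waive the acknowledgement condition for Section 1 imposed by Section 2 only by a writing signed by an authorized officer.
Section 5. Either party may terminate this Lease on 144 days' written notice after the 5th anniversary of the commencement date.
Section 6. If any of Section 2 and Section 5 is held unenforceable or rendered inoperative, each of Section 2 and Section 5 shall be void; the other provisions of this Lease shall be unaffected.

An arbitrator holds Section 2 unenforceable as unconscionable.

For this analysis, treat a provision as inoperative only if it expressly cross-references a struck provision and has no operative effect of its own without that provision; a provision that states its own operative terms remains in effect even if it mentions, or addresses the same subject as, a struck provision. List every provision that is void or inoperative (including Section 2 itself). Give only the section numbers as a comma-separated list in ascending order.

Section 2 is struck. Section 4 operates only by reference to Section 2, so it falls with Section 2. Section 6 declares Section 2 and Section 5 mutually dependent; since one of them has fallen, all of them are of no effect. That brings down Section 5 as well. The remainder continues in force under Section 6. That leaves Section 1, Section 3, and Section 6 in effect.

2, 4, 5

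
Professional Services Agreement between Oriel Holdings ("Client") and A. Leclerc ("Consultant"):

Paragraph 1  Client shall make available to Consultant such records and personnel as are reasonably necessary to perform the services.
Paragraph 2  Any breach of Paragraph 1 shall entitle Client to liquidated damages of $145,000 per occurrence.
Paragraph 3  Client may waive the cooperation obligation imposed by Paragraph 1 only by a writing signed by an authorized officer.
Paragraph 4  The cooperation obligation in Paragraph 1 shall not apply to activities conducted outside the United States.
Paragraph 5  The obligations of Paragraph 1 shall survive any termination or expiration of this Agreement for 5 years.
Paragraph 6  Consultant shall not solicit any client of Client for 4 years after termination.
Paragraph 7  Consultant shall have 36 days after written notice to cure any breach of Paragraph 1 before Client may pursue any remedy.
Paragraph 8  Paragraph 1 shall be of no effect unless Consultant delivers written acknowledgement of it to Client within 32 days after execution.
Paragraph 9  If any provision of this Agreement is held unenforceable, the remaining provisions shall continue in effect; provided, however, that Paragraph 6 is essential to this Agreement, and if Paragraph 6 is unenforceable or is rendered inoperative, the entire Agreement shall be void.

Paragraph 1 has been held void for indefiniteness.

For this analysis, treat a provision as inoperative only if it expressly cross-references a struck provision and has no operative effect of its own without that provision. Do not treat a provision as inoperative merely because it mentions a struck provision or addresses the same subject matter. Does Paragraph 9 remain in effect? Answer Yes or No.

Yes

Paragraph 1 is struck. Paragraph 2 does nothing except set the liquidated-damages amount by reference to Paragraph 1; with Paragraph 1 gone it has no independent effect and is inoperative. The only function of Paragraph 3 is the waiver condition for Paragraph 1, so it cannot stand once Paragraph 1 is removed. Paragraph 4 has no operative effect of its own apart from Paragraph 1 and is therefore inoperative. Paragraph 5 operates only by reference to Paragraph 1, so it falls with Paragraph 1. Paragraph 7 operates only by reference to Paragraph 1, so it falls with Paragraph 1. Paragraph 8 operates only by reference to Paragraph 1, so it falls with Paragraph 1. Paragraph 9 makes Paragraph 6 an essential term, but Paragraph 6 is unaffected, so the severability proviso in Paragraph 9 preserves the remaining provisions. The provisions still in force are Paragraph 6 and Paragraph 9. Paragraph 9 is among the surviving provisions, so the answer is yes.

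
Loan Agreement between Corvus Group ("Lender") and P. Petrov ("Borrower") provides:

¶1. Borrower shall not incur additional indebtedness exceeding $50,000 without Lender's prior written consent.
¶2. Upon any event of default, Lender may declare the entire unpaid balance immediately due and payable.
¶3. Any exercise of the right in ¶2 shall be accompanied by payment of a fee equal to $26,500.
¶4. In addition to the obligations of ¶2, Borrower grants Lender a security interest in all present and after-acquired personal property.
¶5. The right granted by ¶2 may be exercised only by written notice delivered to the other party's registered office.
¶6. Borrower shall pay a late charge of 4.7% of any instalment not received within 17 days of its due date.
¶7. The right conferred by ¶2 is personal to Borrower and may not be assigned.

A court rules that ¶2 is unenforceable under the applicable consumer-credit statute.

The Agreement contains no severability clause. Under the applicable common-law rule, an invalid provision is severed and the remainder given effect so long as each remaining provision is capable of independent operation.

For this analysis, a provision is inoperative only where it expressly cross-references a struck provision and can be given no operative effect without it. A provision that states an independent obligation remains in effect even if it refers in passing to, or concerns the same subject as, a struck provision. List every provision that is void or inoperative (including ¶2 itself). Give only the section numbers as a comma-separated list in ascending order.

¶2 is struck. ¶3 operates only by reference to ¶2, so it falls with ¶2. The only function of ¶5 is the notice requirement for ¶2, so it cannot stand once ¶2 is removed. ¶7 operates only by reference to ¶2, so it falls with ¶2. Although ¶4 refers to ¶2, its operative terms do not depend on ¶2, so it remains in effect. With no severability clause, the stated default rule severs what cannot stand and enforces each remaining provision that can operate on its own. ¶1, ¶4, and ¶6 remain in effect.

2, 3, 5, 7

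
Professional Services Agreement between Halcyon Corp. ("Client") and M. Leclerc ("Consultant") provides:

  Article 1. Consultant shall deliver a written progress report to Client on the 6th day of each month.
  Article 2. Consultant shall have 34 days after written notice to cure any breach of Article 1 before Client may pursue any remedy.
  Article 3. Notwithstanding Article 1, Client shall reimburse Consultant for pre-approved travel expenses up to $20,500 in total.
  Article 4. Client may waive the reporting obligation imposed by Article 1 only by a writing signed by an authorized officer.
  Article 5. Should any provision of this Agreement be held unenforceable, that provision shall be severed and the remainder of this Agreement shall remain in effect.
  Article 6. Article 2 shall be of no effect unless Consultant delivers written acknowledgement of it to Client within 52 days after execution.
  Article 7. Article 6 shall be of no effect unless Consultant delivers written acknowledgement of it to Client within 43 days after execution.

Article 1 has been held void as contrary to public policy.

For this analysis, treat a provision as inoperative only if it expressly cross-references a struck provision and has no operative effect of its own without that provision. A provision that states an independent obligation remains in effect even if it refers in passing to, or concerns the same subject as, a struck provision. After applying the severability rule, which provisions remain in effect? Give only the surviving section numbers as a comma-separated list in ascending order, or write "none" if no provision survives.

Article 1 is struck. Article 2 has no operative effect of its own apart from Article 1 and is therefore inoperative. Article 4 has no operative effect of its own apart from Article 1 and is therefore inoperative. Article 6 operates only by reference to Article 2, so it falls with Article 2. Article 7 has no operative effect of its own apart from Article 6 and is therefore inoperative. Article 3 mentions Article 1 but its own obligation stands independently of Article 1, so Article 3 is not affected. Article 5 is a severability clause and preserves every provision that can still be given independent effect. That leaves Article 3 and Article 5 in effect.

3, 5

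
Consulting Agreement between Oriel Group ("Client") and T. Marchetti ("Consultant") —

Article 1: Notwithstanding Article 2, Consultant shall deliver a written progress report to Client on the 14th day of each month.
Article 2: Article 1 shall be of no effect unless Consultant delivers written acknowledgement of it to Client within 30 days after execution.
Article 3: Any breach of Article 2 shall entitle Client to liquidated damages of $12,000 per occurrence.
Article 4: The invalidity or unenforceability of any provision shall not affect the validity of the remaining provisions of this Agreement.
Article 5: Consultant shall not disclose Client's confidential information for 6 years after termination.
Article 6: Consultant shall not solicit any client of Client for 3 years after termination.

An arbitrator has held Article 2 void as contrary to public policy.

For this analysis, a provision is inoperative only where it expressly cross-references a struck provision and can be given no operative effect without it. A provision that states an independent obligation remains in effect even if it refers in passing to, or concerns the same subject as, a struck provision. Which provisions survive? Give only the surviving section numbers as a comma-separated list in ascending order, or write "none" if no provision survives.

1, 4, 5, 6

Article 2 is struck. Article 3 does nothing except set the liquidated-damages amount by reference to Article 2; with Article 2 gone it has no independent effect and is inoperative. Although Article 1 refers to Article 2, its operative terms do not depend on Article 2, so it remains in effect. Under the severability clause in Article 4, the remaining provisions continue in force. That leaves Article 1, Article 4, Article 5, and Article 6 in effect.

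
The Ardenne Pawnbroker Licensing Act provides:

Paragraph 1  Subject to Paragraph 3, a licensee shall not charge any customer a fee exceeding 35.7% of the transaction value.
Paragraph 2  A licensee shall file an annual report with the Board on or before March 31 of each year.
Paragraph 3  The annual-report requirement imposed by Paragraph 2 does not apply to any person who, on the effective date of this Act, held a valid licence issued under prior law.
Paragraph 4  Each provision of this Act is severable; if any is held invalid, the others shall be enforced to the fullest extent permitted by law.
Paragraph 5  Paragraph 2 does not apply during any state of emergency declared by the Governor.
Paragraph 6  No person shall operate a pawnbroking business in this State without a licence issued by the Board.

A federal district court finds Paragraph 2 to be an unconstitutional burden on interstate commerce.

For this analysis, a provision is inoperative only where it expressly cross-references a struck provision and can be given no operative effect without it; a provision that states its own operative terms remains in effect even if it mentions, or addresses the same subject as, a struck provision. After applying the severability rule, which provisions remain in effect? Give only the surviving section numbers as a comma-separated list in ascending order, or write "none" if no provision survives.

1, 4, 6

Paragraph 2 is struck. Paragraph 3 merely fixes the grandfather exemption from Paragraph 2; with Paragraph 2 gone it has nothing to operate on and falls away. Paragraph 5 operates only by reference to Paragraph 2, so it falls with Paragraph 2. Although Paragraph 1 refers to Paragraph 3, its operative terms do not depend on Paragraph 3, so it remains in effect. Under the severability clause in Paragraph 4, the remaining provisions continue in force. The provisions still in force are Paragraph 1, Paragraph 4, and Paragraph 6.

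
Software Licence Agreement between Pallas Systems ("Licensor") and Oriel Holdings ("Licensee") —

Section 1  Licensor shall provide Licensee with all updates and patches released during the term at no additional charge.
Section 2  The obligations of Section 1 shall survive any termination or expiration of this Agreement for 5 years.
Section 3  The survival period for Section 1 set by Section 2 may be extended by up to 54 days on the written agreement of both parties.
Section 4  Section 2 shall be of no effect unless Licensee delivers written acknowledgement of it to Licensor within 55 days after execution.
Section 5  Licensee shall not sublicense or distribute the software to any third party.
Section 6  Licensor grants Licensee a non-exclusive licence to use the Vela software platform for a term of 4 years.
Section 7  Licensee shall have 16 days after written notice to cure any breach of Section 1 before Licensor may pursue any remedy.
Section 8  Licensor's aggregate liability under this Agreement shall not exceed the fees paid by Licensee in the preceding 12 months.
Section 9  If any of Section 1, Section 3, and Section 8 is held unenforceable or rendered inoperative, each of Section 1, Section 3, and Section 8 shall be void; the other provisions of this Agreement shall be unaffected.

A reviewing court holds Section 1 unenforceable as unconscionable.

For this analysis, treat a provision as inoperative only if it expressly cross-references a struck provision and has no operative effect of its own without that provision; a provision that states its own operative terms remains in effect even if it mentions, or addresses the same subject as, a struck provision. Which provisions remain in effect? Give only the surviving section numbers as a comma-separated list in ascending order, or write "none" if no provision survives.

Section 1 is struck. Section 2 has no operative effect of its own apart from Section 1 and is therefore inoperative. Section 7 has no operative effect of its own apart from Section 1 and is therefore inoperative. Section 3 operates only by reference to Section 2, so it falls with Section 2. Section 4 merely fixes the acknowledgement condition for Section 2; with Section 2 gone it has nothing to operate on and falls away. Section 9 declares Section 1, Section 3, and Section 8 mutually dependent; since one of them has fallen, all of them are of no effect. That brings down Section 8 as well. The remainder continues in force under Section 9. That leaves Section 5, Section 6, and Section 9 in effect.

5, 6, 9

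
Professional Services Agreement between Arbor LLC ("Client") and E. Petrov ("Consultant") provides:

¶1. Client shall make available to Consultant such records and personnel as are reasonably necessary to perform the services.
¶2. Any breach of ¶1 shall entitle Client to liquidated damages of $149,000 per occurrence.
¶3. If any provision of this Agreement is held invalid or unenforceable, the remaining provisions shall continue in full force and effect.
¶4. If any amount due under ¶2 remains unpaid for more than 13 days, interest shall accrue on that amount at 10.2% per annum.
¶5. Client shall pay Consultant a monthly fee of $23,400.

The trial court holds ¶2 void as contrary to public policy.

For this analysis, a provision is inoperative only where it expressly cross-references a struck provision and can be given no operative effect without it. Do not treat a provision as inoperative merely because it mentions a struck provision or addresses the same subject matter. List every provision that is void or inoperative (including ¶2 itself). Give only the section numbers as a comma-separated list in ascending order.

2, 4

¶2 is struck. ¶4 operates only by reference to ¶2, so it falls with ¶2. ¶3 is a severability clause and preserves every provision that can still be given independent effect. ¶1, ¶3, and ¶5 remain in effect.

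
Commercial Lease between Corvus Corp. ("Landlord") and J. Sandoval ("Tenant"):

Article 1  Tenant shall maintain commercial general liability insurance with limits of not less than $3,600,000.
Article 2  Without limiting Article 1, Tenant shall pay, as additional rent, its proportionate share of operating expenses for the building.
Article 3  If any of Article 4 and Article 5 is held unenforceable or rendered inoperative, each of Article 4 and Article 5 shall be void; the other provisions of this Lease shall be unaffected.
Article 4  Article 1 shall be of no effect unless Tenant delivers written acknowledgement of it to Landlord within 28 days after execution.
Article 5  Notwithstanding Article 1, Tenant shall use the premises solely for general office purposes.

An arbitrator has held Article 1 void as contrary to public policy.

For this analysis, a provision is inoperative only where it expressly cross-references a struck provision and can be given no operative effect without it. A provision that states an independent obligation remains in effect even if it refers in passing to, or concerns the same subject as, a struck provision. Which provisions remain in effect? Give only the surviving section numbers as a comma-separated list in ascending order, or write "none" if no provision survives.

2, 3

Article 1 is struck. Article 4 has no operative effect of its own apart from Article 1 and is therefore inoperative. Although Article 2 refers to Article 1, its operative terms do not depend on Article 1, so it remains in effect. Article 3 declares Article 4 and Article 5 mutually dependent; since one of them has fallen, all of them are of no effect. That brings down Article 5 as well. The remainder continues in force under Article 3. That leaves Article 2 and Article 3 in effect.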